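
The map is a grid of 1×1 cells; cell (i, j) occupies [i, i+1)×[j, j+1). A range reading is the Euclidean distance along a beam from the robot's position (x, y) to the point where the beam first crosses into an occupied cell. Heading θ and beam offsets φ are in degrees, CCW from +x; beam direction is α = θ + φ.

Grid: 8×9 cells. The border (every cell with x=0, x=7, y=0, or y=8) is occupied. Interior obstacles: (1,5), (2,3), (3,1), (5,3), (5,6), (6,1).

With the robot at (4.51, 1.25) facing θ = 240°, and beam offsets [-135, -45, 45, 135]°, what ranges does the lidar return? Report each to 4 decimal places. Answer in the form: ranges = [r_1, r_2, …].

beam 1: φ=-135°, α=105°
  cosα=-0.2588 sinα=0.9659 | (4,1) | tMaxX 1.9705 tMaxY 0.7765 | tΔX 3.8637 tΔY 1.0353
    t=0.7765 [y] (4,2)
    t=1.8117 [y] (4,3)
    t=1.9705 [x] (3,3)
    t=2.8470 [y] (3,4)
    t=3.8823 [y] (3,5)
    t=4.9176 [y] (3,6)
    t=5.8342 [x] (2,6)
    t=5.9528 [y] (2,7)
    t=6.9881 [y] (2,8) — stop
  → r_1 = 6.9881
beam 2: φ=-45°, α=195°
  cosα=-0.9659 sinα=-0.2588 | (4,1) | tMaxX 0.5280 tMaxY 0.9659 | tΔX 1.0353 tΔY 3.8637
    t=0.5280 [x] (3,1) — stop
  → r_2 = 0.5280
beam 3: φ=45°, α=285°
  cosα=0.2588 sinα=-0.9659 | (4,1) | tMaxX 1.8932 tMaxY 0.2588 | tΔX 3.8637 tΔY 1.0353
    t=0.2588 [y] (4,0) — stop
  → r_3 = 0.2588
beam 4: φ=135°, α=15°
  cosα=0.9659 sinα=0.2588 | (4,1) | tMaxX 0.5073 tMaxY 2.8978 | tΔX 1.0353 tΔY 3.8637
    t=0.5073 [x] (5,1)
    t=1.5426 [x] (6,1) — stop
  → r_4 = 1.5426

ranges = [6.9881, 0.5280, 0.2588, 1.5426]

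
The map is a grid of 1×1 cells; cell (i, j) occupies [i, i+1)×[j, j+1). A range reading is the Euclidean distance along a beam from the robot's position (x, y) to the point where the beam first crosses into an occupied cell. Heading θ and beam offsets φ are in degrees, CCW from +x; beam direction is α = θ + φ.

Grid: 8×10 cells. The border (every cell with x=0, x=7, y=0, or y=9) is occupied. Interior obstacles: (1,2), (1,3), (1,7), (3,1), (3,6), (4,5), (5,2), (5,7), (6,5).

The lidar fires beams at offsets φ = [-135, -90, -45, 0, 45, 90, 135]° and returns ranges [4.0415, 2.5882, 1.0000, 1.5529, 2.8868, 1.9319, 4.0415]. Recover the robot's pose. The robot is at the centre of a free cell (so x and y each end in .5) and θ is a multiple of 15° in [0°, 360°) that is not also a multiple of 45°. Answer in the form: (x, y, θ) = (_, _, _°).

(x, y, θ) = (3.5, 4.5, 105°)

Enumerate (i+0.5, j+0.5, θ) over the 39 free cells and 16 admissible headings. For each, cast all 7 beams and compare to the given ranges.
  (2.5, 7.5, 30°): beam 1 = 3.6235 ≠ 4.0415 ✗
  (2.5, 3.5, 15°): beam 1 = 1.0000 ≠ 4.0415 ✗
  (4.5, 1.5, 210°): beam 1 = 5.6940 ≠ 4.0415 ✗
  (2.5, 3.5, 60°): beam 1 = 1.9319 ≠ 4.0415 ✗
  (6.5, 6.5, 75°): beam 1 = 0.5774 ≠ 4.0415 ✗
  …
  (3.5, 4.5, 105°): r_1=4.0415, r_2=2.5882, r_3=1.0000, r_4=1.5529, r_5=2.8868, r_6=1.9319, r_7=4.0415 — all match ✓
Unique over the lattice → pose = (3.5, 4.5, 105°).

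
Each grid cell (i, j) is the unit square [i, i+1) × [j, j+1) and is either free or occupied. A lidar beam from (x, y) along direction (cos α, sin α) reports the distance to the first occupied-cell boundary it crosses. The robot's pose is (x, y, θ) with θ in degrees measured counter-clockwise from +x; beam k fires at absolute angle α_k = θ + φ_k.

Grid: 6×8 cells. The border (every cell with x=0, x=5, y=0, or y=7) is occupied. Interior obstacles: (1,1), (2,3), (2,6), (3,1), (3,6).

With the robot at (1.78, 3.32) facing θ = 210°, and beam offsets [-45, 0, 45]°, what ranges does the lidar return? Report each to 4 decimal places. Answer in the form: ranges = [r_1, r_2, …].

beam 1: φ=-45°, α=165°
  direction (-0.9659, 0.2588); cell (1,3); t to first gridline: x 0.8075, y 2.6273 (then +1.0353 / +3.8637)
    (0,3) via x @ 0.8075  # hit
  → r_1 = 0.8075
beam 2: φ=0°, α=210°
  direction (-0.8660, -0.5000); cell (1,3); t to first gridline: x 0.9007, y 0.6400 (then +1.1547 / +2.0000)
    (1,2) via y @ 0.6400
    (0,2) via x @ 0.9007  # hit
  → r_2 = 0.9007
beam 3: φ=45°, α=255°
  direction (-0.2588, -0.9659); cell (1,3); t to first gridline: x 3.0137, y 0.3313 (then +3.8637 / +1.0353)
    (1,2) via y @ 0.3313
    (1,1) via y @ 1.3666  # hit
  → r_3 = 1.3666

ranges = [0.8075, 0.9007, 1.3666]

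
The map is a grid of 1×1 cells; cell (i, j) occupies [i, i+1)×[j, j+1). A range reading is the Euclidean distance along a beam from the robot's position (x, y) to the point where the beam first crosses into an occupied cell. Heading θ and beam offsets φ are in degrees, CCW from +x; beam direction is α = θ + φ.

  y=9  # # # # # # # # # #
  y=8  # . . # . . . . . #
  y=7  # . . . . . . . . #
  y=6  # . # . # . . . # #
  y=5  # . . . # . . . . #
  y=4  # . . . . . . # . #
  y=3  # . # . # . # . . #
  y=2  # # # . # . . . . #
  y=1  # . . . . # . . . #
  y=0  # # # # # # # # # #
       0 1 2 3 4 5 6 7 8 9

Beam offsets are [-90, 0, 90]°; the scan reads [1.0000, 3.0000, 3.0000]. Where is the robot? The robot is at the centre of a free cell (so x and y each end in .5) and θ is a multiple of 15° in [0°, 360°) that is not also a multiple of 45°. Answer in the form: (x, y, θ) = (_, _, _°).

Enumerate (i+0.5, j+0.5, θ) over the 51 free cells and 16 admissible headings. For each, cast all 3 beams and compare to the given ranges.
  (7.5, 7.5, 150°): beam 1 = 1.7321 ≠ 1.0000 ✗
  (8.5, 3.5, 60°): beam 1 = 0.5774 ≠ 1.0000 ✗
  (8.5, 1.5, 15°): beam 1 = 0.5176 ≠ 1.0000 ✗
  (5.5, 3.5, 105°): beam 1 = 0.5176 ≠ 1.0000 ✗
  (1.5, 3.5, 75°): beam 1 = 0.5176 ≠ 1.0000 ✗
  …
  (5.5, 7.5, 300°): r_1=1.0000, r_2=3.0000, r_3=3.0000 — all match ✓
Only this pose fits every beam.

(x, y, θ) = (5.5, 7.5, 300°)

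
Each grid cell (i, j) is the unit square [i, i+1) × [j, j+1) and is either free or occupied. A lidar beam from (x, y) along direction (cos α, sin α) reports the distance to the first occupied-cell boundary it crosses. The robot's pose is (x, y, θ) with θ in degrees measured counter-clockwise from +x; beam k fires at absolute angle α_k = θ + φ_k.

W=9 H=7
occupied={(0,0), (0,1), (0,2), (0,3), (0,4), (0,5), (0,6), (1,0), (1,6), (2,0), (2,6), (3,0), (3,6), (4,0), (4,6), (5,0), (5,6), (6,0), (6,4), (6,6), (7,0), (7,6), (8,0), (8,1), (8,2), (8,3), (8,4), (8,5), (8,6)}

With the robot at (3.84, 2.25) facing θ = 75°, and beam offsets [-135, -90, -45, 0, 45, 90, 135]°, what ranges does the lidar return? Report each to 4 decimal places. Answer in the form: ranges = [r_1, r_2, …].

beam 1: φ=-135°, α=300°
  dir = (cos 300°, sin 300°) = (0.5000, -0.8660); from cell (3,2)
  next x-line at t=0.3200, next y-line at t=0.2887; Δt_x=2.0000, Δt_y=1.1547
    y: enter (3,1) at t=0.2887
    x: enter (4,1) at t=0.3200
    y: enter (4,0) at t=1.4434 ← occupied
  → r_1 = 1.4434
beam 2: φ=-90°, α=345°
  dir = (cos 345°, sin 345°) = (0.9659, -0.2588); from cell (3,2)
  next x-line at t=0.1656, next y-line at t=0.9659; Δt_x=1.0353, Δt_y=3.8637
    x: enter (4,2) at t=0.1656
    y: enter (4,1) at t=0.9659
    x: enter (5,1) at t=1.2009
    x: enter (6,1) at t=2.2362
    x: enter (7,1) at t=3.2715
    x: enter (8,1) at t=4.3067 ← occupied
  → r_2 = 4.3067
beam 3: φ=-45°, α=30°
  dir = (cos 30°, sin 30°) = (0.8660, 0.5000); from cell (3,2)
  next x-line at t=0.1848, next y-line at t=1.5000; Δt_x=1.1547, Δt_y=2.0000
    x: enter (4,2) at t=0.1848
    x: enter (5,2) at t=1.3395
    y: enter (5,3) at t=1.5000
    x: enter (6,3) at t=2.4942
    y: enter (6,4) at t=3.5000 ← occupied
  → r_3 = 3.5000
beam 4: φ=0°, α=75°
  dir = (cos 75°, sin 75°) = (0.2588, 0.9659); from cell (3,2)
  next x-line at t=0.6182, next y-line at t=0.7765; Δt_x=3.8637, Δt_y=1.0353
    x: enter (4,2) at t=0.6182
    y: enter (4,3) at t=0.7765
    y: enter (4,4) at t=1.8117
    y: enter (4,5) at t=2.8470
    y: enter (4,6) at t=3.8823 ← occupied
  → r_4 = 3.8823
beam 5: φ=45°, α=120°
  dir = (cos 120°, sin 120°) = (-0.5000, 0.8660); from cell (3,2)
  next x-line at t=1.6800, next y-line at t=0.8660; Δt_x=2.0000, Δt_y=1.1547
    y: enter (3,3) at t=0.8660
    x: enter (2,3) at t=1.6800
    y: enter (2,4) at t=2.0207
    y: enter (2,5) at t=3.1754
    x: enter (1,5) at t=3.6800
    y: enter (1,6) at t=4.3301 ← occupied
  → r_5 = 4.3301
beam 6: φ=90°, α=165°
  dir = (cos 165°, sin 165°) = (-0.9659, 0.2588); from cell (3,2)
  next x-line at t=0.8696, next y-line at t=2.8978; Δt_x=1.0353, Δt_y=3.8637
    x: enter (2,2) at t=0.8696
    x: enter (1,2) at t=1.9049
    y: enter (1,3) at t=2.8978
    x: enter (0,3) at t=2.9402 ← occupied
  → r_6 = 2.9402
beam 7: φ=135°, α=210°
  dir = (cos 210°, sin 210°) = (-0.8660, -0.5000); from cell (3,2)
  next x-line at t=0.9699, next y-line at t=0.5000; Δt_x=1.1547, Δt_y=2.0000
    y: enter (3,1) at t=0.5000
    x: enter (2,1) at t=0.9699
    x: enter (1,1) at t=2.1246
    y: enter (1,0) at t=2.5000 ← occupied
  → r_7 = 2.5000

ranges = [1.4434, 4.3067, 3.5000, 3.8823, 4.3301, 2.9402, 2.5000]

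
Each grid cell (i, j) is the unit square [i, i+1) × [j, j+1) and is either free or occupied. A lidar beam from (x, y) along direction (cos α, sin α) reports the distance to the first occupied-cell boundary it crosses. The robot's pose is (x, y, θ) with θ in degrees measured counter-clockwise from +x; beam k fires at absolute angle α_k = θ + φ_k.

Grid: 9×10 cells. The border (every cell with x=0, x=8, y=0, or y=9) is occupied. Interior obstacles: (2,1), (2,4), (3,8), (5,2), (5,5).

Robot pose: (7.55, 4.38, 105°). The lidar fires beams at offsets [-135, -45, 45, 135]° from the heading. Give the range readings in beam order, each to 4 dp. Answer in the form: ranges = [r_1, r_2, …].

ranges = [0.5196, 0.9000, 1.7898, 3.9029]

beam 1: φ=-135°, α=330°
  cosα=0.8660 sinα=-0.5000 | (7,4) | tMaxX 0.5196 tMaxY 0.7600 | tΔX 1.1547 tΔY 2.0000
    t=0.5196 [x] (8,4) — stop
  → r_1 = 0.5196
beam 2: φ=-45°, α=60°
  cosα=0.5000 sinα=0.8660 | (7,4) | tMaxX 0.9000 tMaxY 0.7159 | tΔX 2.0000 tΔY 1.1547
    t=0.7159 [y] (7,5)
    t=0.9000 [x] (8,5) — stop
  → r_2 = 0.9000
beam 3: φ=45°, α=150°
  cosα=-0.8660 sinα=0.5000 | (7,4) | tMaxX 0.6351 tMaxY 1.2400 | tΔX 1.1547 tΔY 2.0000
    t=0.6351 [x] (6,4)
    t=1.2400 [y] (6,5)
    t=1.7898 [x] (5,5) — stop
  → r_3 = 1.7898
beam 4: φ=135°, α=240°
  cosα=-0.5000 sinα=-0.8660 | (7,4) | tMaxX 1.1000 tMaxY 0.4388 | tΔX 2.0000 tΔY 1.1547
    t=0.4388 [y] (7,3)
    t=1.1000 [x] (6,3)
    t=1.5935 [y] (6,2)
    t=2.7482 [y] (6,1)
    t=3.1000 [x] (5,1)
    t=3.9029 [y] (5,0) — stop
  → r_4 = 3.9029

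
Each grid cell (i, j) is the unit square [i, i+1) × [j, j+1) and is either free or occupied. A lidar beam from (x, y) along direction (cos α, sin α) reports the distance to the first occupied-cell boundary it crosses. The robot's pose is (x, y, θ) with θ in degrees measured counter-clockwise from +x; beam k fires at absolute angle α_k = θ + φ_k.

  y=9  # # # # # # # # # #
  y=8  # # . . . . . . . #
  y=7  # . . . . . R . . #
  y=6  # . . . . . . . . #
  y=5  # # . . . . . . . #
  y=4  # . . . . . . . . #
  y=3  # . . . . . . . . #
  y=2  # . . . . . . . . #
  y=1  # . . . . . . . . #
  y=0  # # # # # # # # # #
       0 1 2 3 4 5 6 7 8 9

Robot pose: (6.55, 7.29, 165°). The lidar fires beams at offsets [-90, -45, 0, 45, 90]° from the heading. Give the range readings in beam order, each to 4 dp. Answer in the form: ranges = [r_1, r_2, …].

beam 1: φ=-90°, α=75°
  d=(0.2588,0.9659)  start (6,7)  tX=1.7387 tY=0.7350  stride 1/|dx|=3.8637 1/|dy|=1.0353
    cross y-line → (6,8), t=0.7350
    cross x-line → (7,8), t=1.7387
    cross y-line → (7,9), t=1.7703 (wall)
  → r_1 = 1.7703
beam 2: φ=-45°, α=120°
  d=(-0.5000,0.8660)  start (6,7)  tX=1.1000 tY=0.8198  stride 1/|dx|=2.0000 1/|dy|=1.1547
    cross y-line → (6,8), t=0.8198
    cross x-line → (5,8), t=1.1000
    cross y-line → (5,9), t=1.9745 (wall)
  → r_2 = 1.9745
beam 3: φ=0°, α=165°
  d=(-0.9659,0.2588)  start (6,7)  tX=0.5694 tY=2.7432  stride 1/|dx|=1.0353 1/|dy|=3.8637
    cross x-line → (5,7), t=0.5694
    cross x-line → (4,7), t=1.6047
    cross x-line → (3,7), t=2.6400
    cross y-line → (3,8), t=2.7432
    cross x-line → (2,8), t=3.6752
    cross x-line → (1,8), t=4.7105 (wall)
  → r_3 = 4.7105
beam 4: φ=45°, α=210°
  d=(-0.8660,-0.5000)  start (6,7)  tX=0.6351 tY=0.5800  stride 1/|dx|=1.1547 1/|dy|=2.0000
    cross y-line → (6,6), t=0.5800
    cross x-line → (5,6), t=0.6351
    cross x-line → (4,6), t=1.7898
    cross y-line → (4,5), t=2.5800
    cross x-line → (3,5), t=2.9445
    cross x-line → (2,5), t=4.0992
    cross y-line → (2,4), t=4.5800
    cross x-line → (1,4), t=5.2539
    cross x-line → (0,4), t=6.4086 (wall)
  → r_4 = 6.4086
beam 5: φ=90°, α=255°
  d=(-0.2588,-0.9659)  start (6,7)  tX=2.1250 tY=0.3002  stride 1/|dx|=3.8637 1/|dy|=1.0353
    cross y-line → (6,6), t=0.3002
    cross y-line → (6,5), t=1.3355
    cross x-line → (5,5), t=2.1250
    cross y-line → (5,4), t=2.3708
    cross y-line → (5,3), t=3.4061
    cross y-line → (5,2), t=4.4413
    cross y-line → (5,1), t=5.4766
    cross x-line → (4,1), t=5.9887
    cross y-line → (4,0), t=6.5119 (wall)
  → r_5 = 6.5119

ranges = [1.7703, 1.9745, 4.7105, 6.4086, 6.5119]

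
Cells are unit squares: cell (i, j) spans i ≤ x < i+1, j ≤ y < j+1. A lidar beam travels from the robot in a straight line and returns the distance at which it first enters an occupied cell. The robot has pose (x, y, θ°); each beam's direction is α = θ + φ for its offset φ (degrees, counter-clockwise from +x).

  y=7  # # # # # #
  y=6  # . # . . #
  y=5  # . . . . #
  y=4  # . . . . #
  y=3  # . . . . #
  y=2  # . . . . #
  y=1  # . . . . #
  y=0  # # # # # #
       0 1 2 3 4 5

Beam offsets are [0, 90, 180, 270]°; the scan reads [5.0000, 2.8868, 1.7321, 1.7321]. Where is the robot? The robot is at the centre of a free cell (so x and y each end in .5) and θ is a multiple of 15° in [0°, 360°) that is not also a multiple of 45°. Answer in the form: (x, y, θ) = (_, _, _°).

(x, y, θ) = (3.5, 2.5, 120°)

The pose lattice has 23·16 = 368 candidates. Test each by forward raycasting.
  (4.5, 5.5, 150°): beam 1 = 1.7321 ≠ 5.0000 ✗
  (1.5, 2.5, 75°): beam 1 = 3.6235 ≠ 5.0000 ✗
  (3.5, 4.5, 330°): beam 1 = 1.7321 ≠ 5.0000 ✗
  (3.5, 4.5, 345°): beam 1 = 1.5529 ≠ 5.0000 ✗
  …
  (3.5, 2.5, 120°): r_1=5.0000, r_2=2.8868, r_3=1.7321, r_4=1.7321 — all match ✓
No second candidate reproduces the full scan.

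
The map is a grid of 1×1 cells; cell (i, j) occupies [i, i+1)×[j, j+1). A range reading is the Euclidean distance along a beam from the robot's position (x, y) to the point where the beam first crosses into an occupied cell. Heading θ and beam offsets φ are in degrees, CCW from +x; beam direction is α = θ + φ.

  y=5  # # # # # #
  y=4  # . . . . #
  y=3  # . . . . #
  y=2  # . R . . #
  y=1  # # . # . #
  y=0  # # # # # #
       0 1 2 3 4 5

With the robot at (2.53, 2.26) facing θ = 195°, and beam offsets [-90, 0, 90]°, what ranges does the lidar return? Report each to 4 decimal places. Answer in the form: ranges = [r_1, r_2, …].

beam 1: φ=-90°, α=105°
  d=(-0.2588,0.9659)  start (2,2)  tX=2.0478 tY=0.7661  stride 1/|dx|=3.8637 1/|dy|=1.0353
    cross y-line → (2,3), t=0.7661
    cross y-line → (2,4), t=1.8014
    cross x-line → (1,4), t=2.0478
    cross y-line → (1,5), t=2.8367 (wall)
  → r_1 = 2.8367
beam 2: φ=0°, α=195°
  d=(-0.9659,-0.2588)  start (2,2)  tX=0.5487 tY=1.0046  stride 1/|dx|=1.0353 1/|dy|=3.8637
    cross x-line → (1,2), t=0.5487
    cross y-line → (1,1), t=1.0046 (wall)
  → r_2 = 1.0046
beam 3: φ=90°, α=285°
  d=(0.2588,-0.9659)  start (2,2)  tX=1.8159 tY=0.2692  stride 1/|dx|=3.8637 1/|dy|=1.0353
    cross y-line → (2,1), t=0.2692
    cross y-line → (2,0), t=1.3044 (wall)
  → r_3 = 1.3044

ranges = [2.8367, 1.0046, 1.3044]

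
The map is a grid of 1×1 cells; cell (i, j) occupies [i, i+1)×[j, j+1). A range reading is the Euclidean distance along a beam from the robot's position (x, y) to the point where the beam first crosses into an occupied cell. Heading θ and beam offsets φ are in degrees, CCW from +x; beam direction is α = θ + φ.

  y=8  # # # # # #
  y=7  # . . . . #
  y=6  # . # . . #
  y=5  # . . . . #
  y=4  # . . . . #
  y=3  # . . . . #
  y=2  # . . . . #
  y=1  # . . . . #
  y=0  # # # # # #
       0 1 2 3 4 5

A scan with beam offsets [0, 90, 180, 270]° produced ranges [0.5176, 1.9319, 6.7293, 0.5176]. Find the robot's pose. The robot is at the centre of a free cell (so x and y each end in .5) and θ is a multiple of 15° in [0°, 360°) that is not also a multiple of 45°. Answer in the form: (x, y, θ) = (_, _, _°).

(x, y, θ) = (4.5, 7.5, 75°)

Candidates: 27 free-cell centres × 16 headings = 432 poses. Raycast each; keep the one whose scan matches to 4 dp.
  (3.5, 7.5, 285°): beam 1 = 5.7956 ≠ 0.5176 ✗
  (4.5, 6.5, 75°): beam 1 = 1.5529 ≠ 0.5176 ✗
  (4.5, 6.5, 345°): beam 2 = 1.5529 ≠ 1.9319 ✗
  (1.5, 1.5, 240°): beam 1 = 0.5774 ≠ 0.5176 ✗
  …
  (4.5, 7.5, 75°): r_1=0.5176, r_2=1.9319, r_3=6.7293, r_4=0.5176 — all match ✓
Unique over the lattice → pose = (4.5, 7.5, 75°).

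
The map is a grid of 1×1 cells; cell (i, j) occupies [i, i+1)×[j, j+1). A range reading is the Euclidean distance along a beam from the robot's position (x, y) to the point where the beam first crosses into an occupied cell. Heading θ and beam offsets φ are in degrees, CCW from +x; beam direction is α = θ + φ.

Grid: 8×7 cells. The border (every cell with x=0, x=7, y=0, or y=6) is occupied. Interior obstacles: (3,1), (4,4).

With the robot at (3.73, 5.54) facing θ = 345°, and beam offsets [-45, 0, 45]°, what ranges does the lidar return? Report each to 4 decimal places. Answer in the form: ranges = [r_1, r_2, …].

beam 1: φ=-45°, α=300°
  d=(0.5000,-0.8660)  start (3,5)  tX=0.5400 tY=0.6235  stride 1/|dx|=2.0000 1/|dy|=1.1547
    cross x-line → (4,5), t=0.5400
    cross y-line → (4,4), t=0.6235 (wall)
  → r_1 = 0.6235
beam 2: φ=0°, α=345°
  d=(0.9659,-0.2588)  start (3,5)  tX=0.2795 tY=2.0864  stride 1/|dx|=1.0353 1/|dy|=3.8637
    cross x-line → (4,5), t=0.2795
    cross x-line → (5,5), t=1.3148
    cross y-line → (5,4), t=2.0864
    cross x-line → (6,4), t=2.3501
    cross x-line → (7,4), t=3.3854 (wall)
  → r_2 = 3.3854
beam 3: φ=45°, α=30°
  d=(0.8660,0.5000)  start (3,5)  tX=0.3118 tY=0.9200  stride 1/|dx|=1.1547 1/|dy|=2.0000
    cross x-line → (4,5), t=0.3118
    cross y-line → (4,6), t=0.9200 (wall)
  → r_3 = 0.9200

ranges = [0.6235, 3.3854, 0.9200]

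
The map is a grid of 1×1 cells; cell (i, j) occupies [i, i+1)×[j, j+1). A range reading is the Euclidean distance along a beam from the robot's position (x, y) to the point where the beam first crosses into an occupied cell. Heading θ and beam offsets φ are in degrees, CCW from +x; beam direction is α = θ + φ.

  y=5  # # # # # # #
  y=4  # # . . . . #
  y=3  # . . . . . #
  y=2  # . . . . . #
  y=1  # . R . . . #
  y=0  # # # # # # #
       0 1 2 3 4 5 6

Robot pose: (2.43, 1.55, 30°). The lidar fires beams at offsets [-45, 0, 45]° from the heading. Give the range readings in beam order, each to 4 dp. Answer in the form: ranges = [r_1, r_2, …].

ranges = [2.1250, 4.1223, 3.5717]

beam 1: φ=-45°, α=345°
  dir = (cos 345°, sin 345°) = (0.9659, -0.2588); from cell (2,1)
  next x-line at t=0.5901, next y-line at t=2.1250; Δt_x=1.0353, Δt_y=3.8637
    x: enter (3,1) at t=0.5901
    x: enter (4,1) at t=1.6254
    y: enter (4,0) at t=2.1250 ← occupied
  → r_1 = 2.1250
beam 2: φ=0°, α=30°
  dir = (cos 30°, sin 30°) = (0.8660, 0.5000); from cell (2,1)
  next x-line at t=0.6582, next y-line at t=0.9000; Δt_x=1.1547, Δt_y=2.0000
    x: enter (3,1) at t=0.6582
    y: enter (3,2) at t=0.9000
    x: enter (4,2) at t=1.8129
    y: enter (4,3) at t=2.9000
    x: enter (5,3) at t=2.9676
    x: enter (6,3) at t=4.1223 ← occupied
  → r_2 = 4.1223
beam 3: φ=45°, α=75°
  dir = (cos 75°, sin 75°) = (0.2588, 0.9659); from cell (2,1)
  next x-line at t=2.2023, next y-line at t=0.4659; Δt_x=3.8637, Δt_y=1.0353
    y: enter (2,2) at t=0.4659
    y: enter (2,3) at t=1.5012
    x: enter (3,3) at t=2.2023
    y: enter (3,4) at t=2.5364
    y: enter (3,5) at t=3.5717 ← occupied
  → r_3 = 3.5717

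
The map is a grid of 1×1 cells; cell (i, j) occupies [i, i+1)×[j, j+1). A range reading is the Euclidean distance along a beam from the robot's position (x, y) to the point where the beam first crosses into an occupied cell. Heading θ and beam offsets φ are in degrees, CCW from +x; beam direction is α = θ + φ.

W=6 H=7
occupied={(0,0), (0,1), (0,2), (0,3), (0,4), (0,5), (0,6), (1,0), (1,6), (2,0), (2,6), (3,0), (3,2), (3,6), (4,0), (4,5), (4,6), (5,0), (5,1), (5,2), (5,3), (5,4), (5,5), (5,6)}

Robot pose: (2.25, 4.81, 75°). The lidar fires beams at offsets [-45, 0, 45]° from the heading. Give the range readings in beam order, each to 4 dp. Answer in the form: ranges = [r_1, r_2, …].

beam 1: φ=-45°, α=30°
  cosα=0.8660 sinα=0.5000 | (2,4) | tMaxX 0.8660 tMaxY 0.3800 | tΔX 1.1547 tΔY 2.0000
    t=0.3800 [y] (2,5)
    t=0.8660 [x] (3,5)
    t=2.0207 [x] (4,5) — stop
  → r_1 = 2.0207
beam 2: φ=0°, α=75°
  cosα=0.2588 sinα=0.9659 | (2,4) | tMaxX 2.8978 tMaxY 0.1967 | tΔX 3.8637 tΔY 1.0353
    t=0.1967 [y] (2,5)
    t=1.2320 [y] (2,6) — stop
  → r_2 = 1.2320
beam 3: φ=45°, α=120°
  cosα=-0.5000 sinα=0.8660 | (2,4) | tMaxX 0.5000 tMaxY 0.2194 | tΔX 2.0000 tΔY 1.1547
    t=0.2194 [y] (2,5)
    t=0.5000 [x] (1,5)
    t=1.3741 [y] (1,6) — stop
  → r_3 = 1.3741

ranges = [2.0207, 1.2320, 1.3741]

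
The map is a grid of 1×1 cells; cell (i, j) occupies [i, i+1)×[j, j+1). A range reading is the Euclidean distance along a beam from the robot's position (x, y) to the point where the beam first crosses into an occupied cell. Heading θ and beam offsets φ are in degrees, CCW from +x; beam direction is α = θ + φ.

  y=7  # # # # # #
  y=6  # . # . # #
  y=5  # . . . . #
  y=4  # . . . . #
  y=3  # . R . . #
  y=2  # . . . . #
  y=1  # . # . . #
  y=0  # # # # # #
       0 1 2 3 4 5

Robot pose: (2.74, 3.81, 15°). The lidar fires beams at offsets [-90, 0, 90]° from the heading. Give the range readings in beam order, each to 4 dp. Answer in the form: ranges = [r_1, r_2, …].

beam 1: φ=-90°, α=285°
  direction (0.2588, -0.9659); cell (2,3); t to first gridline: x 1.0046, y 0.8386 (then +3.8637 / +1.0353)
    (2,2) via y @ 0.8386
    (3,2) via x @ 1.0046
    (3,1) via y @ 1.8738
    (3,0) via y @ 2.9091  # hit
  → r_1 = 2.9091
beam 2: φ=0°, α=15°
  direction (0.9659, 0.2588); cell (2,3); t to first gridline: x 0.2692, y 0.7341 (then +1.0353 / +3.8637)
    (3,3) via x @ 0.2692
    (3,4) via y @ 0.7341
    (4,4) via x @ 1.3044
    (5,4) via x @ 2.3397  # hit
  → r_2 = 2.3397
beam 3: φ=90°, α=105°
  direction (-0.2588, 0.9659); cell (2,3); t to first gridline: x 2.8591, y 0.1967 (then +3.8637 / +1.0353)
    (2,4) via y @ 0.1967
    (2,5) via y @ 1.2320
    (2,6) via y @ 2.2673  # hit
  → r_3 = 2.2673

ranges = [2.9091, 2.3397, 2.2673]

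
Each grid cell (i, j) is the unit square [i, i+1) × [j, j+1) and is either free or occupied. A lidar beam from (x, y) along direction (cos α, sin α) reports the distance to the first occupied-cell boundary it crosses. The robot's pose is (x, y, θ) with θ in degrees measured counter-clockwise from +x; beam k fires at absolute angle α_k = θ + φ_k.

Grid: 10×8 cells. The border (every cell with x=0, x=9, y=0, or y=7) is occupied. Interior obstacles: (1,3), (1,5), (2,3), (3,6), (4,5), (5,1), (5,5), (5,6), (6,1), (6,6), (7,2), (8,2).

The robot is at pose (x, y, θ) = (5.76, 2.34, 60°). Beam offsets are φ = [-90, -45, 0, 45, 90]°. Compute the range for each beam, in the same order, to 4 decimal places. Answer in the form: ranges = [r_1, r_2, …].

beam 1: φ=-90°, α=330°
  d=(0.8660,-0.5000)  start (5,2)  tX=0.2771 tY=0.6800  stride 1/|dx|=1.1547 1/|dy|=2.0000
    cross x-line → (6,2), t=0.2771
    cross y-line → (6,1), t=0.6800 (wall)
  → r_1 = 0.6800
beam 2: φ=-45°, α=15°
  d=(0.9659,0.2588)  start (5,2)  tX=0.2485 tY=2.5500  stride 1/|dx|=1.0353 1/|dy|=3.8637
    cross x-line → (6,2), t=0.2485
    cross x-line → (7,2), t=1.2837 (wall)
  → r_2 = 1.2837
beam 3: φ=0°, α=60°
  d=(0.5000,0.8660)  start (5,2)  tX=0.4800 tY=0.7621  stride 1/|dx|=2.0000 1/|dy|=1.1547
    cross x-line → (6,2), t=0.4800
    cross y-line → (6,3), t=0.7621
    cross y-line → (6,4), t=1.9168
    cross x-line → (7,4), t=2.4800
    cross y-line → (7,5), t=3.0715
    cross y-line → (7,6), t=4.2262
    cross x-line → (8,6), t=4.4800
    cross y-line → (8,7), t=5.3809 (wall)
  → r_3 = 5.3809
beam 4: φ=45°, α=105°
  d=(-0.2588,0.9659)  start (5,2)  tX=2.9364 tY=0.6833  stride 1/|dx|=3.8637 1/|dy|=1.0353
    cross y-line → (5,3), t=0.6833
    cross y-line → (5,4), t=1.7186
    cross y-line → (5,5), t=2.7538 (wall)
  → r_4 = 2.7538
beam 5: φ=90°, α=150°
  d=(-0.8660,0.5000)  start (5,2)  tX=0.8776 tY=1.3200  stride 1/|dx|=1.1547 1/|dy|=2.0000
    cross x-line → (4,2), t=0.8776
    cross y-line → (4,3), t=1.3200
    cross x-line → (3,3), t=2.0323
    cross x-line → (2,3), t=3.1870 (wall)
  → r_5 = 3.1870

ranges = [0.6800, 1.2837, 5.3809, 2.7538, 3.1870]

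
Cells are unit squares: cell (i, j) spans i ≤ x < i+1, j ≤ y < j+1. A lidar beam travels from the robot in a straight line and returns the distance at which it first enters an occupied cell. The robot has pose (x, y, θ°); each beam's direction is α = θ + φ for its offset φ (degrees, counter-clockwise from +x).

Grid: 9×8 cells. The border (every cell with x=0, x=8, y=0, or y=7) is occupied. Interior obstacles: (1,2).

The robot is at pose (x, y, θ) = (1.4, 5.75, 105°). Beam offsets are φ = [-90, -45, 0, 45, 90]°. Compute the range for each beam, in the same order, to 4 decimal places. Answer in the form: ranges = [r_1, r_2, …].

beam 1: φ=-90°, α=15°
  dir = (cos 15°, sin 15°) = (0.9659, 0.2588); from cell (1,5)
  next x-line at t=0.6212, next y-line at t=0.9659; Δt_x=1.0353, Δt_y=3.8637
    x: enter (2,5) at t=0.6212
    y: enter (2,6) at t=0.9659
    x: enter (3,6) at t=1.6564
    x: enter (4,6) at t=2.6917
    x: enter (5,6) at t=3.7270
    x: enter (6,6) at t=4.7623
    y: enter (6,7) at t=4.8296 ← occupied
  → r_1 = 4.8296
beam 2: φ=-45°, α=60°
  dir = (cos 60°, sin 60°) = (0.5000, 0.8660); from cell (1,5)
  next x-line at t=1.2000, next y-line at t=0.2887; Δt_x=2.0000, Δt_y=1.1547
    y: enter (1,6) at t=0.2887
    x: enter (2,6) at t=1.2000
    y: enter (2,7) at t=1.4434 ← occupied
  → r_2 = 1.4434
beam 3: φ=0°, α=105°
  dir = (cos 105°, sin 105°) = (-0.2588, 0.9659); from cell (1,5)
  next x-line at t=1.5455, next y-line at t=0.2588; Δt_x=3.8637, Δt_y=1.0353
    y: enter (1,6) at t=0.2588
    y: enter (1,7) at t=1.2941 ← occupied
  → r_3 = 1.2941
beam 4: φ=45°, α=150°
  dir = (cos 150°, sin 150°) = (-0.8660, 0.5000); from cell (1,5)
  next x-line at t=0.4619, next y-line at t=0.5000; Δt_x=1.1547, Δt_y=2.0000
    x: enter (0,5) at t=0.4619 ← occupied
  → r_4 = 0.4619
beam 5: φ=90°, α=195°
  dir = (cos 195°, sin 195°) = (-0.9659, -0.2588); from cell (1,5)
  next x-line at t=0.4141, next y-line at t=2.8978; Δt_x=1.0353, Δt_y=3.8637
    x: enter (0,5) at t=0.4141 ← occupied
  → r_5 = 0.4141

ranges = [4.8296, 1.4434, 1.2941, 0.4619, 0.4141]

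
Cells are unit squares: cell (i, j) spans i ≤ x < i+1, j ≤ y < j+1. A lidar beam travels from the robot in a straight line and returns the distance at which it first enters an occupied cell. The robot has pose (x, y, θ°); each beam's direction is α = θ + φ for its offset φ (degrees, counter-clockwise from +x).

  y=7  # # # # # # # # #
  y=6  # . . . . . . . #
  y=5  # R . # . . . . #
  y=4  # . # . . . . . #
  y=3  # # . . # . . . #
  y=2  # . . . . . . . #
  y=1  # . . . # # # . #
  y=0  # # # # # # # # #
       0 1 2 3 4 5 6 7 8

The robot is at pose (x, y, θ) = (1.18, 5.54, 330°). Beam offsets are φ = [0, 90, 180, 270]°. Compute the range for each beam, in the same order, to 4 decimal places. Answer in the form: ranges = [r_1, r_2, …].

ranges = [1.0800, 1.6859, 0.2078, 0.3600]

beam 1: φ=0°, α=330°
  dir = (cos 330°, sin 330°) = (0.8660, -0.5000); from cell (1,5)
  next x-line at t=0.9469, next y-line at t=1.0800; Δt_x=1.1547, Δt_y=2.0000
    x: enter (2,5) at t=0.9469
    y: enter (2,4) at t=1.0800 ← occupied
  → r_1 = 1.0800
beam 2: φ=90°, α=60°
  dir = (cos 60°, sin 60°) = (0.5000, 0.8660); from cell (1,5)
  next x-line at t=1.6400, next y-line at t=0.5312; Δt_x=2.0000, Δt_y=1.1547
    y: enter (1,6) at t=0.5312
    x: enter (2,6) at t=1.6400
    y: enter (2,7) at t=1.6859 ← occupied
  → r_2 = 1.6859
beam 3: φ=180°, α=150°
  dir = (cos 150°, sin 150°) = (-0.8660, 0.5000); from cell (1,5)
  next x-line at t=0.2078, next y-line at t=0.9200; Δt_x=1.1547, Δt_y=2.0000
    x: enter (0,5) at t=0.2078 ← occupied
  → r_3 = 0.2078
beam 4: φ=270°, α=240°
  dir = (cos 240°, sin 240°) = (-0.5000, -0.8660); from cell (1,5)
  next x-line at t=0.3600, next y-line at t=0.6235; Δt_x=2.0000, Δt_y=1.1547
    x: enter (0,5) at t=0.3600 ← occupied
  → r_4 = 0.3600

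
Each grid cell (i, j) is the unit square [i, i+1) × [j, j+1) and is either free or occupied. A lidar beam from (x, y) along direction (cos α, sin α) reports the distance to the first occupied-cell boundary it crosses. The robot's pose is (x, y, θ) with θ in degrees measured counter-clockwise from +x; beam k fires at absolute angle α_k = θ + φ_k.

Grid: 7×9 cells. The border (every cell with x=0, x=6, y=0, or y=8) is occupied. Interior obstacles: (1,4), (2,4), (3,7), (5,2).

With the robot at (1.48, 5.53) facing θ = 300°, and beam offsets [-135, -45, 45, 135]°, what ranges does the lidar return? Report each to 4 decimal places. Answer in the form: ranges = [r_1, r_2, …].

ranges = [0.4969, 0.5487, 4.6794, 2.5571]

beam 1: φ=-135°, α=165°
  d=(-0.9659,0.2588)  start (1,5)  tX=0.4969 tY=1.8159  stride 1/|dx|=1.0353 1/|dy|=3.8637
    cross x-line → (0,5), t=0.4969 (wall)
  → r_1 = 0.4969
beam 2: φ=-45°, α=255°
  d=(-0.2588,-0.9659)  start (1,5)  tX=1.8546 tY=0.5487  stride 1/|dx|=3.8637 1/|dy|=1.0353
    cross y-line → (1,4), t=0.5487 (wall)
  → r_2 = 0.5487
beam 3: φ=45°, α=345°
  d=(0.9659,-0.2588)  start (1,5)  tX=0.5383 tY=2.0478  stride 1/|dx|=1.0353 1/|dy|=3.8637
    cross x-line → (2,5), t=0.5383
    cross x-line → (3,5), t=1.5736
    cross y-line → (3,4), t=2.0478
    cross x-line → (4,4), t=2.6089
    cross x-line → (5,4), t=3.6442
    cross x-line → (6,4), t=4.6794 (wall)
  → r_3 = 4.6794
beam 4: φ=135°, α=75°
  d=(0.2588,0.9659)  start (1,5)  tX=2.0091 tY=0.4866  stride 1/|dx|=3.8637 1/|dy|=1.0353
    cross y-line → (1,6), t=0.4866
    cross y-line → (1,7), t=1.5219
    cross x-line → (2,7), t=2.0091
    cross y-line → (2,8), t=2.5571 (wall)
  → r_4 = 2.5571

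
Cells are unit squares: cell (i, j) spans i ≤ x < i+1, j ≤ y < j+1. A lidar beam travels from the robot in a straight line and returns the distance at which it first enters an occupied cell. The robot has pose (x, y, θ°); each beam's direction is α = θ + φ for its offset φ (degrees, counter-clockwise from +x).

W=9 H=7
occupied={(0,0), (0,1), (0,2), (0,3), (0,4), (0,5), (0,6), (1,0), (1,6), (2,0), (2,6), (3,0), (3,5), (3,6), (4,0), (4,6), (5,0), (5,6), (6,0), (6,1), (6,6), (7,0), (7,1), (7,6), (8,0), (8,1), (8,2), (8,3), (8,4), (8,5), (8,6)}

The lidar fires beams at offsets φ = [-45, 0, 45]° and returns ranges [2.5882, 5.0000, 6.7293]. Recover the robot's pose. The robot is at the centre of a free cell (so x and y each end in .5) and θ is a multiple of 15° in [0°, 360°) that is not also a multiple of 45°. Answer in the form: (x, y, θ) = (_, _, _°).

(x, y, θ) = (1.5, 3.5, 330°)

Candidates: 32 free-cell centres × 16 headings = 512 poses. Raycast each; keep the one whose scan matches to 4 dp.
  (2.5, 2.5, 210°): beam 1 = 1.5529 ≠ 2.5882 ✗
  (2.5, 5.5, 105°): beam 1 = 0.5774 ≠ 2.5882 ✗
  (7.5, 2.5, 150°): beam 1 = 3.6235 ≠ 2.5882 ✗
  (6.5, 4.5, 255°): beam 1 = 6.3509 ≠ 2.5882 ✗
  …
  (1.5, 3.5, 330°): r_1=2.5882, r_2=5.0000, r_3=6.7293 — all match ✓
Unique over the lattice → pose = (1.5, 3.5, 330°).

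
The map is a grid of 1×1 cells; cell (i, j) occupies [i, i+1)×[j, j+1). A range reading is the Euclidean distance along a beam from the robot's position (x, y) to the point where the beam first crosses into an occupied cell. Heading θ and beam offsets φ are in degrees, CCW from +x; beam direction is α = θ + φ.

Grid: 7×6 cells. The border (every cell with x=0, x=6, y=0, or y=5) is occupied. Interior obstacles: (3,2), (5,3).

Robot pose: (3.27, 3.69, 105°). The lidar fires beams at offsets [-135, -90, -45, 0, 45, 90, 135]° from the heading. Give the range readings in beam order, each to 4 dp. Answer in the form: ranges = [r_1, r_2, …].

beam 1: φ=-135°, α=330°
  direction (0.8660, -0.5000); cell (3,3); t to first gridline: x 0.8429, y 1.3800 (then +1.1547 / +2.0000)
    (4,3) via x @ 0.8429
    (4,2) via y @ 1.3800
    (5,2) via x @ 1.9976
    (6,2) via x @ 3.1523  # hit
  → r_1 = 3.1523
beam 2: φ=-90°, α=15°
  direction (0.9659, 0.2588); cell (3,3); t to first gridline: x 0.7558, y 1.1977 (then +1.0353 / +3.8637)
    (4,3) via x @ 0.7558
    (4,4) via y @ 1.1977
    (5,4) via x @ 1.7910
    (6,4) via x @ 2.8263  # hit
  → r_2 = 2.8263
beam 3: φ=-45°, α=60°
  direction (0.5000, 0.8660); cell (3,3); t to first gridline: x 1.4600, y 0.3580 (then +2.0000 / +1.1547)
    (3,4) via y @ 0.3580
    (4,4) via x @ 1.4600
    (4,5) via y @ 1.5127  # hit
  → r_3 = 1.5127
beam 4: φ=0°, α=105°
  direction (-0.2588, 0.9659); cell (3,3); t to first gridline: x 1.0432, y 0.3209 (then +3.8637 / +1.0353)
    (3,4) via y @ 0.3209
    (2,4) via x @ 1.0432
    (2,5) via y @ 1.3562  # hit
  → r_4 = 1.3562
beam 5: φ=45°, α=150°
  direction (-0.8660, 0.5000); cell (3,3); t to first gridline: x 0.3118, y 0.6200 (then +1.1547 / +2.0000)
    (2,3) via x @ 0.3118
    (2,4) via y @ 0.6200
    (1,4) via x @ 1.4665
    (1,5) via y @ 2.6200  # hit
  → r_5 = 2.6200
beam 6: φ=90°, α=195°
  direction (-0.9659, -0.2588); cell (3,3); t to first gridline: x 0.2795, y 2.6660 (then +1.0353 / +3.8637)
    (2,3) via x @ 0.2795
    (1,3) via x @ 1.3148
    (0,3) via x @ 2.3501  # hit
  → r_6 = 2.3501
beam 7: φ=135°, α=240°
  direction (-0.5000, -0.8660); cell (3,3); t to first gridline: x 0.5400, y 0.7967 (then +2.0000 / +1.1547)
    (2,3) via x @ 0.5400
    (2,2) via y @ 0.7967
    (2,1) via y @ 1.9514
    (1,1) via x @ 2.5400
    (1,0) via y @ 3.1061  # hit
  → r_7 = 3.1061

ranges = [3.1523, 2.8263, 1.5127, 1.3562, 2.6200, 2.3501, 3.1061]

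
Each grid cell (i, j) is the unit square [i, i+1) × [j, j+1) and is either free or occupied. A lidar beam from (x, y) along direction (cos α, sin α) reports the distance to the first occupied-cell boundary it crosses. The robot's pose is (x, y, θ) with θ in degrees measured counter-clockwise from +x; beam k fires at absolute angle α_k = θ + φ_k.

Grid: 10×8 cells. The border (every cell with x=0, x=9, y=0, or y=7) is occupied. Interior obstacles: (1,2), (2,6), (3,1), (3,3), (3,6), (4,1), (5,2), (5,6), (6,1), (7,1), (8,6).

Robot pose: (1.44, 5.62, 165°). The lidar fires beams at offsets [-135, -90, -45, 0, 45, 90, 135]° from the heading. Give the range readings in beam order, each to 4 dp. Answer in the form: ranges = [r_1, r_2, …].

ranges = [0.7600, 1.4287, 0.8800, 0.4555, 0.5081, 1.7000, 4.1800]

beam 1: φ=-135°, α=30°
  direction (0.8660, 0.5000); cell (1,5); t to first gridline: x 0.6466, y 0.7600 (then +1.1547 / +2.0000)
    (2,5) via x @ 0.6466
    (2,6) via y @ 0.7600  # hit
  → r_1 = 0.7600
beam 2: φ=-90°, α=75°
  direction (0.2588, 0.9659); cell (1,5); t to first gridline: x 2.1637, y 0.3934 (then +3.8637 / +1.0353)
    (1,6) via y @ 0.3934
    (1,7) via y @ 1.4287  # hit
  → r_2 = 1.4287
beam 3: φ=-45°, α=120°
  direction (-0.5000, 0.8660); cell (1,5); t to first gridline: x 0.8800, y 0.4388 (then +2.0000 / +1.1547)
    (1,6) via y @ 0.4388
    (0,6) via x @ 0.8800  # hit
  → r_3 = 0.8800
beam 4: φ=0°, α=165°
  direction (-0.9659, 0.2588); cell (1,5); t to first gridline: x 0.4555, y 1.4682 (then +1.0353 / +3.8637)
    (0,5) via x @ 0.4555  # hit
  → r_4 = 0.4555
beam 5: φ=45°, α=210°
  direction (-0.8660, -0.5000); cell (1,5); t to first gridline: x 0.5081, y 1.2400 (then +1.1547 / +2.0000)
    (0,5) via x @ 0.5081  # hit
  → r_5 = 0.5081
beam 6: φ=90°, α=255°
  direction (-0.2588, -0.9659); cell (1,5); t to first gridline: x 1.7000, y 0.6419 (then +3.8637 / +1.0353)
    (1,4) via y @ 0.6419
    (1,3) via y @ 1.6771
    (0,3) via x @ 1.7000  # hit
  → r_6 = 1.7000
beam 7: φ=135°, α=300°
  direction (0.5000, -0.8660); cell (1,5); t to first gridline: x 1.1200, y 0.7159 (then +2.0000 / +1.1547)
    (1,4) via y @ 0.7159
    (2,4) via x @ 1.1200
    (2,3) via y @ 1.8706
    (2,2) via y @ 3.0253
    (3,2) via x @ 3.1200
    (3,1) via y @ 4.1800  # hit
  → r_7 = 4.1800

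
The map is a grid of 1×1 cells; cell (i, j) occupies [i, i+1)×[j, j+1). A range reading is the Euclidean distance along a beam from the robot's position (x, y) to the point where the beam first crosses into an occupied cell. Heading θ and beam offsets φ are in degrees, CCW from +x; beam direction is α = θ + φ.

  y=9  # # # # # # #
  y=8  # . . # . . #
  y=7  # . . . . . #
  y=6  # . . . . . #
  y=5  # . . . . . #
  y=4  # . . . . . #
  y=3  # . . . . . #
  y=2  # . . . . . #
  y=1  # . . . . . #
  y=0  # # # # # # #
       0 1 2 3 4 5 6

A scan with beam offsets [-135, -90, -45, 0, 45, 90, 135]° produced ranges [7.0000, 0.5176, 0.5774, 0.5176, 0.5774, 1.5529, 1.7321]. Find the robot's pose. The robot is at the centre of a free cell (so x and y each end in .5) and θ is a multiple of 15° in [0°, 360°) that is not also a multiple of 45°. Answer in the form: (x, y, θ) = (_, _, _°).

Enumerate (i+0.5, j+0.5, θ) over the 39 free cells and 16 admissible headings. For each, cast all 7 beams and compare to the given ranges.
  (2.5, 4.5, 300°): beam 1 = 1.5529 ≠ 7.0000 ✗
  (2.5, 5.5, 150°): beam 1 = 3.6235 ≠ 7.0000 ✗
  (5.5, 4.5, 105°): beam 1 = 0.5774 ≠ 7.0000 ✗
  (5.5, 5.5, 255°): beam 1 = 3.0000 ≠ 7.0000 ✗
  (2.5, 5.5, 285°): beam 1 = 1.7321 ≠ 7.0000 ✗
  …
  (2.5, 8.5, 75°): r_1=7.0000, r_2=0.5176, r_3=0.5774, r_4=0.5176, r_5=0.5774, r_6=1.5529, r_7=1.7321 — all match ✓
Only this pose fits every beam.

(x, y, θ) = (2.5, 8.5, 75°)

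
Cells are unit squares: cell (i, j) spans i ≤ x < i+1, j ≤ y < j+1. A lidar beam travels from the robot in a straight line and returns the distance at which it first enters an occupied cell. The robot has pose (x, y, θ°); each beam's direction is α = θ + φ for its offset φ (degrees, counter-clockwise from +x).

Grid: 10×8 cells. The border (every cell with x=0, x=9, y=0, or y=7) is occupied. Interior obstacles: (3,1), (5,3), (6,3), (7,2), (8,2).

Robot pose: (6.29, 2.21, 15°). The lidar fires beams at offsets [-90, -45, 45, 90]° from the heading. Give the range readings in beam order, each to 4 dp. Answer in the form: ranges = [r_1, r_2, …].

beam 1: φ=-90°, α=285°
  direction (0.2588, -0.9659); cell (6,2); t to first gridline: x 2.7432, y 0.2174 (then +3.8637 / +1.0353)
    (6,1) via y @ 0.2174
    (6,0) via y @ 1.2527  # hit
  → r_1 = 1.2527
beam 2: φ=-45°, α=330°
  direction (0.8660, -0.5000); cell (6,2); t to first gridline: x 0.8198, y 0.4200 (then +1.1547 / +2.0000)
    (6,1) via y @ 0.4200
    (7,1) via x @ 0.8198
    (8,1) via x @ 1.9745
    (8,0) via y @ 2.4200  # hit
  → r_2 = 2.4200
beam 3: φ=45°, α=60°
  direction (0.5000, 0.8660); cell (6,2); t to first gridline: x 1.4200, y 0.9122 (then +2.0000 / +1.1547)
    (6,3) via y @ 0.9122  # hit
  → r_3 = 0.9122
beam 4: φ=90°, α=105°
  direction (-0.2588, 0.9659); cell (6,2); t to first gridline: x 1.1205, y 0.8179 (then +3.8637 / +1.0353)
    (6,3) via y @ 0.8179  # hit
  → r_4 = 0.8179

ranges = [1.2527, 2.4200, 0.9122, 0.8179]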